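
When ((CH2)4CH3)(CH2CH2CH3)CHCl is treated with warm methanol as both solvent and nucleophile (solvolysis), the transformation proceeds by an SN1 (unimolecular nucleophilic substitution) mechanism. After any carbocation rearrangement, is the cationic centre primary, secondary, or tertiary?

Step 1: Ionisation: the C–Cl σ-bond cleaves heterolytically; both bonding electrons depart with Cl⁻, leaving a secondary carbocation at the α-carbon.
No single 1,2-shift to an adjacent carbon would give a more-substituted cation, so no rearrangement occurs.

secondary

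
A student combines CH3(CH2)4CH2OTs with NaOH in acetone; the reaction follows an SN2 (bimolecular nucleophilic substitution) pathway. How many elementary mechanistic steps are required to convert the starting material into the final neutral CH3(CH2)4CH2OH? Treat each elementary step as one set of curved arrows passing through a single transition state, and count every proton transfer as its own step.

1

Step 1: OH⁻ attacks the back face of the α-carbon while TsO⁻ departs with the C–O bonding pair — a single concerted displacement through a pentacoordinate transition state.
Total: 1 elementary step.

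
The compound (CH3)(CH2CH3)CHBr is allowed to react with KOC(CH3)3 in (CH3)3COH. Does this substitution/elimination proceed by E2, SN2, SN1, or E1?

Conditions: a strong/bulky base with a secondary substrate bearing a β-hydrogen.
These conditions are the textbook signature of the E2 pathway.
A strong (often hindered) base removes a β-H in concert with loss of the leaving group — bimolecular elimination.

E2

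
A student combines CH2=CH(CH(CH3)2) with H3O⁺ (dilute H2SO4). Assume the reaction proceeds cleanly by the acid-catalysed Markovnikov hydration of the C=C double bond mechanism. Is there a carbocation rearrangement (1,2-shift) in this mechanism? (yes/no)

The first-formed carbocation is secondary.
The adjacent isopropyl carbon already bears 2 other carbon substituents and has a hydrogen to migrate; after a 1,2-hydride shift from that carbon the positive charge sits on a tertiary centre.
Tertiary is more stable than secondary, so the shift occurs.

yes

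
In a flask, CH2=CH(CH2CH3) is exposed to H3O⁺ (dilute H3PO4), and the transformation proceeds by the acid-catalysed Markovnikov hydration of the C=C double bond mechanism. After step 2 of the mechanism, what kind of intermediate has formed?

Step 1: The π electrons of the C=C bond attack a proton of H3O⁺; Markovnikov addition places the new C–H on the less-substituted alkene carbon, so the positive charge ends up on the more-substituted carbon — a secondary carbocation. H2O is released.
Step 2: Nucleophilic capture of the cation by H2O produces the protonated alcohol (an oxonium ion).
After step 2 the species present is an oxonium ion.

oxonium ion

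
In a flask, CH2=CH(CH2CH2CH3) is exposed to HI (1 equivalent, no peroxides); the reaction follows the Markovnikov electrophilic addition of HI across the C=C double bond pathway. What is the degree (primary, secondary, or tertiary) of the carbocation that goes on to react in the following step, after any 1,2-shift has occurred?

secondary

Step 1: Electrophilic addition begins with the π(C=C) electrons forming a bond to the proton of HI. Following Markovnikov's rule, the resulting cation is secondary. The H–I bond breaks heterolytically, releasing I⁻.
No single 1,2-shift to an adjacent carbon would give a more-substituted cation, so no rearrangement occurs.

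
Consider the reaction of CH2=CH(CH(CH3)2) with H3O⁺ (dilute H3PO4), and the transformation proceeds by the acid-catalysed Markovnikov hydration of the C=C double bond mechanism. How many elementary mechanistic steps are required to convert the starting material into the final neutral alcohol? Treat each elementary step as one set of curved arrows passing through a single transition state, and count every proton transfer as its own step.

Step 1: The π electrons of the C=C bond attack a proton of H3O⁺; Markovnikov addition places the new C–H on the less-substituted alkene carbon, so the positive charge ends up on the more-substituted carbon — a secondary carbocation. H2O is released.
Step 2: Carbocation rearrangement: a 1,2-hydride shift from the adjacent isopropyl carbon converts the initially-formed secondary cation into the more stable tertiary cation.
Step 3: A lone pair on the oxygen of H2O attacks the carbocation, forming a C–O bond and an oxonium ion (a protonated alcohol).
Step 4: Proton transfer from the O–H of the oxonium ion to H2O completes the catalytic cycle and yields the alcohol.
Total: 4 elementary steps.

4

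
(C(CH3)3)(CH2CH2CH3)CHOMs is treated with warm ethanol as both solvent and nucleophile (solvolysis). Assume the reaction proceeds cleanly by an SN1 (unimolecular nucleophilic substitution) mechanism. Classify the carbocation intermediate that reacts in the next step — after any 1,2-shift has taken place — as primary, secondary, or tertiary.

tertiary

Step 1: Unassisted departure of MsO⁻ (taking the C–O bonding pair) generates a secondary carbocation.
Step 2: A methyl group with its bonding pair migrates from the adjacent tert-butyl carbon to the cationic centre — a 1,2-methyl shift — upgrading the secondary cation to a tertiary one.
The cation rearranges from secondary to tertiary via a 1,2-methyl shift from the adjacent tert-butyl carbon; the tertiary cation is what reacts next.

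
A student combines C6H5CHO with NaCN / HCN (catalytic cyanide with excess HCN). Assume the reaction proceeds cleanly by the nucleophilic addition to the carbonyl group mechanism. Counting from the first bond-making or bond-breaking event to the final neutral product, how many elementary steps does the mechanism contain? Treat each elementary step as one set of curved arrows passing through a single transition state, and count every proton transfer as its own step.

Step 1: A lone pair / filled orbital on CN⁻ attacks the electrophilic carbonyl carbon; the π(C=O) electrons shift onto oxygen, producing a tetrahedral alkoxide intermediate.
Step 2: Proton transfer from HCN to the alkoxide furnishes a cyanohydrin (and releases another CN⁻ to continue the reaction).
Total: 2 elementary steps.

2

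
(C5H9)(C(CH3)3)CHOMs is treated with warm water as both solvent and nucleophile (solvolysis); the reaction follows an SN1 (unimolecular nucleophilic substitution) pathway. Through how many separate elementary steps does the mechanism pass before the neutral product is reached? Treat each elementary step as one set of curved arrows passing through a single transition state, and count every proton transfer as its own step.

4

Step 1: Unassisted departure of MsO⁻ (taking the C–O bonding pair) generates a secondary carbocation.
Step 2: Carbocation rearrangement: a 1,2-hydride shift from the adjacent cyclopentyl carbon converts the initially-formed secondary cation into the more stable tertiary cation.
Step 3: H2O donates an oxygen lone pair into the empty p orbital of the cation, giving a protonated alcohol (an oxonium ion).
Step 4: A second solvent molecule removes the proton on oxygen, giving the neutral alcohol product.
Total: 4 elementary steps.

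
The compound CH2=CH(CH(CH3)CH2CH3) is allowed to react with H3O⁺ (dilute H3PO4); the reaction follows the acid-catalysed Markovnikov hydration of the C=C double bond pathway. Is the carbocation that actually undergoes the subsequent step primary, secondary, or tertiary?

Step 1: The π electrons of the C=C bond attack a proton of H3O⁺; Markovnikov addition places the new C–H on the less-substituted alkene carbon, so the positive charge ends up on the more-substituted carbon — a secondary carbocation. H2O is released.
Step 2: Carbocation rearrangement: a 1,2-hydride shift from the adjacent sec-butyl carbon converts the initially-formed secondary cation into the more stable tertiary cation.
The cation rearranges from secondary to tertiary via a 1,2-hydride shift from the adjacent sec-butyl carbon; the tertiary cation is what reacts next.

tertiary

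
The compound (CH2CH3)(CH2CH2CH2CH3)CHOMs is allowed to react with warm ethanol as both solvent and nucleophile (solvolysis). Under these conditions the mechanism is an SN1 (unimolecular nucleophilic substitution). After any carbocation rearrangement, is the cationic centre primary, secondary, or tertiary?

secondary

Step 1: Rate-determining heterolysis of the C–O bond gives MsO⁻ and a secondary carbocation.
No single 1,2-shift to an adjacent carbon would give a more-substituted cation, so no rearrangement occurs.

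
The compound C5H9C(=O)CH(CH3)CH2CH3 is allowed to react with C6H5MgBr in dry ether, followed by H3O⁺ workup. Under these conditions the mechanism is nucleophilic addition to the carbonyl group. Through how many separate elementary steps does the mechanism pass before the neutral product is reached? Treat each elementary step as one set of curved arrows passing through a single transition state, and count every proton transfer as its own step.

2

Step 1: Nucleophilic addition: the carbanion-like carbon of C6H5MgBr adds to the carbonyl carbon, pushing the π(C=O) electron pair onto oxygen and giving a tetrahedral alkoxide.
Step 2: The alkoxide picks up a proton during H3O⁺ workup to yield an alcohol.
Total: 2 elementary steps.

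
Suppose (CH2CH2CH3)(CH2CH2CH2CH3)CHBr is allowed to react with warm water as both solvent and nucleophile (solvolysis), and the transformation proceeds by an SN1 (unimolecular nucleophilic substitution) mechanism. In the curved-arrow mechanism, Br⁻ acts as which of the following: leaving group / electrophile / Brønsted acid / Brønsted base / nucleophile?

Step 1: Unassisted departure of Br⁻ (taking the C–Br bonding pair) generates a secondary carbocation.
Br⁻ departs with both electrons of the breaking σ-bond — that is the definition of a leaving group.

leaving group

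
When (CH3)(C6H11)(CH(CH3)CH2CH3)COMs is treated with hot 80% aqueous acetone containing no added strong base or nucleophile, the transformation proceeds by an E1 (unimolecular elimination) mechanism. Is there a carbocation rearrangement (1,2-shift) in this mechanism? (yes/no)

The first-formed carbocation is tertiary.
No single 1,2-shift to an adjacent carbon would produce a more-substituted cation than the one already present, so no rearrangement occurs.

no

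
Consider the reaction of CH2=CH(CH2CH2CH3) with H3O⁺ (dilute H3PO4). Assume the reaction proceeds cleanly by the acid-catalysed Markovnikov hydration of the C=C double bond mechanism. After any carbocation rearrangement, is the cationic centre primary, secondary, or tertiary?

Step 1: Electrophilic addition begins with the π(C=C) electrons forming a bond to the proton of H3O⁺. Following Markovnikov's rule, the resulting cation is secondary. H2O is released.
No single 1,2-shift to an adjacent carbon would give a more-substituted cation, so no rearrangement occurs.

secondary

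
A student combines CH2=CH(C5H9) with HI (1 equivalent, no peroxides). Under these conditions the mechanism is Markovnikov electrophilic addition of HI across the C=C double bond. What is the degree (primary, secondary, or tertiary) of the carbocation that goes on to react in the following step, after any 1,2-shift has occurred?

Step 1: Electrophilic addition begins with the π(C=C) electrons forming a bond to the proton of HI. Following Markovnikov's rule, the resulting cation is secondary. The H–I bond breaks heterolytically, releasing I⁻.
Step 2: A hydride (H with its bonding pair) migrates from the adjacent cyclopentyl carbon to the cationic centre — a 1,2-hydride shift — upgrading the secondary cation to a tertiary one.
The cation rearranges from secondary to tertiary via a 1,2-hydride shift from the adjacent cyclopentyl carbon; the tertiary cation is what reacts next.

tertiary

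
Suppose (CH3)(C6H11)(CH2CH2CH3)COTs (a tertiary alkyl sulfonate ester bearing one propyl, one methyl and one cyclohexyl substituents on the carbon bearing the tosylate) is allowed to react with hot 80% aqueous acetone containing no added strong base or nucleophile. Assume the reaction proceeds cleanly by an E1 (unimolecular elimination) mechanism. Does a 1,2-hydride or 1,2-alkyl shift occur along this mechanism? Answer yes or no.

The first-formed carbocation is tertiary.
No single 1,2-shift to an adjacent carbon would produce a more-substituted cation than the one already present, so no rearrangement occurs.

no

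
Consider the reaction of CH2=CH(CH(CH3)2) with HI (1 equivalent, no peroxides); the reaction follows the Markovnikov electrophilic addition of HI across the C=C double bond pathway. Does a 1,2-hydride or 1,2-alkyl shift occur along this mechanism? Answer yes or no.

yes

The first-formed carbocation is secondary.
The adjacent isopropyl carbon already bears 2 other carbon substituents and has a hydrogen to migrate; after a 1,2-hydride shift from that carbon the positive charge sits on a tertiary centre.
Tertiary is more stable than secondary, so the shift occurs.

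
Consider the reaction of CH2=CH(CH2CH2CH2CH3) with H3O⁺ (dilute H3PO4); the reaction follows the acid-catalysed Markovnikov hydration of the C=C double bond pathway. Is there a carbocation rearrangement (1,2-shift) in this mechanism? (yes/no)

no

The first-formed carbocation is secondary.
No single 1,2-shift to an adjacent carbon would produce a more-substituted cation than the one already present, so no rearrangement occurs.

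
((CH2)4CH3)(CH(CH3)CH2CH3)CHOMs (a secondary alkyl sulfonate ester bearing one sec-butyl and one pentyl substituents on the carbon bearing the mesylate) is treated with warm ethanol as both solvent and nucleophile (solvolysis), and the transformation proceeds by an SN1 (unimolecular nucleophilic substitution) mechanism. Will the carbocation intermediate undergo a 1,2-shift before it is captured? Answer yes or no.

The first-formed carbocation is secondary.
The adjacent sec-butyl carbon already bears 2 other carbon substituents and has a hydrogen to migrate; after a 1,2-hydride shift from that carbon the positive charge sits on a tertiary centre.
Tertiary is more stable than secondary, so the shift occurs.

yes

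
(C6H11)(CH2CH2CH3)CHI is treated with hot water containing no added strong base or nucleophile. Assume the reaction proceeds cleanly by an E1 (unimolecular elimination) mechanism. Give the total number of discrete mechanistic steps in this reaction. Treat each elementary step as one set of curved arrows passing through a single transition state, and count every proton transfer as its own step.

3

Step 1: Ionisation: the C–I σ-bond cleaves heterolytically; both bonding electrons depart with I⁻, leaving a secondary carbocation at the α-carbon.
Step 2: A hydride (H with its bonding pair) migrates from the adjacent cyclohexyl carbon to the cationic centre — a 1,2-hydride shift — upgrading the secondary cation to a tertiary one.
Step 3: A weak base (a water molecule from the solvent) removes a proton from a carbon adjacent to the cationic centre; the electrons of that C–H bond become the new π(C=C) bond, giving the alkene.
Total: 3 elementary steps.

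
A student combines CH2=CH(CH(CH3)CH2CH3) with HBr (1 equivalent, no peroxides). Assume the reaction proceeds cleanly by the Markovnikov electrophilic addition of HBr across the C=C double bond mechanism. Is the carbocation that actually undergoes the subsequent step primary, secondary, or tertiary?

Step 1: Electrophilic addition begins with the π(C=C) electrons forming a bond to the proton of HBr. Following Markovnikov's rule, the resulting cation is secondary. The H–Br bond breaks heterolytically, releasing Br⁻.
Step 2: A 1,2-hydride shift from the adjacent sec-butyl carbon moves the positive charge from the secondary centre to an adjacent carbon, generating a more stable tertiary carbocation.
The cation rearranges from secondary to tertiary via a 1,2-hydride shift from the adjacent sec-butyl carbon; the tertiary cation is what reacts next.

tertiary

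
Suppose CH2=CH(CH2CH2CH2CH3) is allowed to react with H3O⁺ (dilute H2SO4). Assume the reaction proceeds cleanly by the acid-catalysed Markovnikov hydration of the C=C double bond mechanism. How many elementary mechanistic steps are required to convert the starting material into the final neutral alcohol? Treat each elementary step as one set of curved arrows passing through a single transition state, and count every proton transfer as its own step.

3

Step 1: Electrophilic addition begins with the π(C=C) electrons forming a bond to the proton of H3O⁺. Following Markovnikov's rule, the resulting cation is secondary. H2O is released.
(No 1,2-shift: no single shift to an adjacent carbon would give a more stable cation.)
Step 2: A lone pair on the oxygen of H2O attacks the carbocation, forming a C–O bond and an oxonium ion (a protonated alcohol).
Step 3: H2O removes a proton from the oxonium oxygen, regenerating H3O⁺ and giving the neutral alcohol.
Total: 3 elementary steps.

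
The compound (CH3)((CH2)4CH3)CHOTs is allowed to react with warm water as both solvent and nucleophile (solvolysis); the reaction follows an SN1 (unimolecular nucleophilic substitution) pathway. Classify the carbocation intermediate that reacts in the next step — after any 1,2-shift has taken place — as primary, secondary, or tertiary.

secondary

Step 1: The C–O bond breaks with both electrons going to the tosylate; TsO⁻ leaves and a secondary carbocation remains.
No single 1,2-shift to an adjacent carbon would give a more-substituted cation, so no rearrangement occurs.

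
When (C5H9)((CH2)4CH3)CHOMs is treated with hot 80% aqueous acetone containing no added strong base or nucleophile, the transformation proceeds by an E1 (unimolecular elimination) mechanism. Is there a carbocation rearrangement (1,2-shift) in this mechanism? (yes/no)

The first-formed carbocation is secondary.
The adjacent cyclopentyl carbon already bears 2 other carbon substituents and has a hydrogen to migrate; after a 1,2-hydride shift from that carbon the positive charge sits on a tertiary centre.
Tertiary is more stable than secondary, so the shift occurs.

yes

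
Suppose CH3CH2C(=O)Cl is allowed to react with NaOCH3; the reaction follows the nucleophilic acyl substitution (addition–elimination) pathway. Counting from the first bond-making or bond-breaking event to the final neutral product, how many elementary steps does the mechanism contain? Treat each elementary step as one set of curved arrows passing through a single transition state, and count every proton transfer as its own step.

Step 1: A lone pair on the O of CH3O⁻ attacks the electrophilic acyl carbon; the π(C=O) electrons move onto oxygen, giving a tetrahedral intermediate.
Step 2: Elimination step: re-formation of the carbonyl π bond drives out Cl⁻, giving the new acyl compound.
Total: 2 elementary steps.

2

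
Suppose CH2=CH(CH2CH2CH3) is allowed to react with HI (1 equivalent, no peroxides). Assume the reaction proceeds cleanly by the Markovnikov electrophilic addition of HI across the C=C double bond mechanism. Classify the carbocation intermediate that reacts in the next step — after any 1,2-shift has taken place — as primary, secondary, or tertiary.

secondary

Step 1: Protonation of the alkene by HI: the π bond acts as the nucleophile and picks up H⁺, giving the more stable (Markovnikov) secondary carbocation. The H–I bond breaks heterolytically, releasing I⁻.
No single 1,2-shift to an adjacent carbon would give a more-substituted cation, so no rearrangement occurs.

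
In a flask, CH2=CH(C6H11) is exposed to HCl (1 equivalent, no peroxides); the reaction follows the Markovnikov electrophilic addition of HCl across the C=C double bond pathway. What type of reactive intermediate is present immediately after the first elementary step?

Step 1: Protonation of the alkene by HCl: the π bond acts as the nucleophile and picks up H⁺, giving the more stable (Markovnikov) secondary carbocation. The H–Cl bond breaks heterolytically, releasing Cl⁻.
After step 1 the species present is a secondary carbocation.

secondary carbocation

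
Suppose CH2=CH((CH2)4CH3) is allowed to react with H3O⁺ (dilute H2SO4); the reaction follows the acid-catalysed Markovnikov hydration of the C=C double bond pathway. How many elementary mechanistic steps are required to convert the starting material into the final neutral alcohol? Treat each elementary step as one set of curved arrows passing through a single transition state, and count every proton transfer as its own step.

3

Step 1: The π electrons of the C=C bond attack a proton of H3O⁺; Markovnikov addition places the new C–H on the less-substituted alkene carbon, so the positive charge ends up on the more-substituted carbon — a secondary carbocation. H2O is released.
(No 1,2-shift: no single shift to an adjacent carbon would give a more stable cation.)
Step 2: Water acts as the nucleophile: an oxygen lone pair bonds to the cationic carbon, giving an oxonium-ion intermediate.
Step 3: Proton transfer from the O–H of the oxonium ion to H2O completes the catalytic cycle and yields the alcohol.
Total: 3 elementary steps.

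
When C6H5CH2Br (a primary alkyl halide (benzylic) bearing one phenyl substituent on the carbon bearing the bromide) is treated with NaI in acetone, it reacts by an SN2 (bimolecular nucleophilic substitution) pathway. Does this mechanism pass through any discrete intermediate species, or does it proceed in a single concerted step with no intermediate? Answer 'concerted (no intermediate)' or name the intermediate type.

I⁻ attacks the back face of the α-carbon while Br⁻ departs with the C–Br bonding pair — a single concerted displacement through a pentacoordinate transition state.
All bond changes occur in one transition state; no discrete intermediate is formed.

concerted (no intermediate)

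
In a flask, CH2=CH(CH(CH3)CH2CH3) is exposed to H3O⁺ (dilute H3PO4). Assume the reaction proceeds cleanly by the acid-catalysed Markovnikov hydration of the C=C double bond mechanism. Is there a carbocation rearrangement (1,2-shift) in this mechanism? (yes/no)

yes

The first-formed carbocation is secondary.
The adjacent sec-butyl carbon already bears 2 other carbon substituents and has a hydrogen to migrate; after a 1,2-hydride shift from that carbon the positive charge sits on a tertiary centre.
Tertiary is more stable than secondary, so the shift occurs.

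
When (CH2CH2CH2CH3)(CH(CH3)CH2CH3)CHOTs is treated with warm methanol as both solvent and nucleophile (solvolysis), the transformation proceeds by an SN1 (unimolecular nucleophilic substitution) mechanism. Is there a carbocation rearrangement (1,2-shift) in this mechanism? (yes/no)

yes

The first-formed carbocation is secondary.
The adjacent sec-butyl carbon already bears 2 other carbon substituents and has a hydrogen to migrate; after a 1,2-hydride shift from that carbon the positive charge sits on a tertiary centre.
Tertiary is more stable than secondary, so the shift occurs.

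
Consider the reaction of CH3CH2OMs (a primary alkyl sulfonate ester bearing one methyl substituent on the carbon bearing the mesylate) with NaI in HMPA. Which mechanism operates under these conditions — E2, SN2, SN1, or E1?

Conditions: a primary substrate with a strong nucleophile in the polar aprotic solvent HMPA.
These conditions are the textbook signature of the SN2 pathway.
An unhindered substrate with a strong nucleophile in a polar aprotic solvent favours one-step backside displacement.

SN2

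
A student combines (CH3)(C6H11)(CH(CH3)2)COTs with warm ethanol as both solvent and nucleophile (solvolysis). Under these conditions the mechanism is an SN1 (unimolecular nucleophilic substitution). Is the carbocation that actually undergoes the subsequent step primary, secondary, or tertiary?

Step 1: Unassisted departure of TsO⁻ (taking the C–O bonding pair) generates a tertiary carbocation.
No single 1,2-shift to an adjacent carbon would give a more-substituted cation, so no rearrangement occurs.

tertiary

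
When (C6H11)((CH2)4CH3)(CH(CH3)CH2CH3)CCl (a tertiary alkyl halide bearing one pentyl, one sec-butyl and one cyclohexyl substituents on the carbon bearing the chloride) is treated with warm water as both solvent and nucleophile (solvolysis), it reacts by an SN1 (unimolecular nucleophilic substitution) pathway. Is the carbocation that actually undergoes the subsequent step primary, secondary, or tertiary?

Step 1: Ionisation: the C–Cl σ-bond cleaves heterolytically; both bonding electrons depart with Cl⁻, leaving a tertiary carbocation at the α-carbon.
No single 1,2-shift to an adjacent carbon would give a more-substituted cation, so no rearrangement occurs.

tertiary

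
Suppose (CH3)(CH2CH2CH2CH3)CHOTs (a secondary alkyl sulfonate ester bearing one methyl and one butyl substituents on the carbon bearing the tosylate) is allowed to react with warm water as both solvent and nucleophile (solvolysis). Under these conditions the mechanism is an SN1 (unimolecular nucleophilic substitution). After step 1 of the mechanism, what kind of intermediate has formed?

Step 1: Unassisted departure of TsO⁻ (taking the C–O bonding pair) generates a secondary carbocation.
After step 1 the species present is a secondary carbocation.

secondary carbocation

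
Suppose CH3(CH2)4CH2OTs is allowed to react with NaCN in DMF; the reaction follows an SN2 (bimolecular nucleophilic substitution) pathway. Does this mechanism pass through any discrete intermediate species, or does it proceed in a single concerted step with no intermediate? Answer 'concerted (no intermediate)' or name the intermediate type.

concerted (no intermediate)

The cyanide nucleophile donates a lone pair from C to the α-carbon in a backside attack; simultaneously the C–O σ-bond breaks and both of its electrons leave with TsO⁻. One concerted step with inversion of configuration.
All bond changes occur in one transition state; no discrete intermediate is formed.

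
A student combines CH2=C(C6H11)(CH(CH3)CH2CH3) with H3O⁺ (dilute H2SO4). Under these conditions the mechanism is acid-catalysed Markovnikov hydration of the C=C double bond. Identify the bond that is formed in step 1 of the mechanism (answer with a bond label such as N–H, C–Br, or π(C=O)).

C–H

Step 1: Electrophilic addition begins with the π(C=C) electrons forming a bond to the proton of H3O⁺. Following Markovnikov's rule, the resulting cation is tertiary. H2O is released.
The bond formed in this step is the C–H bond.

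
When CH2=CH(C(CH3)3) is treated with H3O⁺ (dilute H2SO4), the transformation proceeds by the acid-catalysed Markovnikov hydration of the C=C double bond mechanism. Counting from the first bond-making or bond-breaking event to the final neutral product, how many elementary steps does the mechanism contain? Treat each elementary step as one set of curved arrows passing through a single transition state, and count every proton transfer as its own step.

4

Step 1: Protonation of the alkene by H3O⁺: the π bond acts as the nucleophile and picks up H⁺, giving the more stable (Markovnikov) secondary carbocation. H2O is released.
Step 2: A 1,2-methyl shift from the adjacent tert-butyl carbon moves the positive charge from the secondary centre to an adjacent carbon, generating a more stable tertiary carbocation.
Step 3: A lone pair on the oxygen of H2O attacks the carbocation, forming a C–O bond and an oxonium ion (a protonated alcohol).
Step 4: Proton transfer from the O–H of the oxonium ion to H2O completes the catalytic cycle and yields the alcohol.
Total: 4 elementary steps.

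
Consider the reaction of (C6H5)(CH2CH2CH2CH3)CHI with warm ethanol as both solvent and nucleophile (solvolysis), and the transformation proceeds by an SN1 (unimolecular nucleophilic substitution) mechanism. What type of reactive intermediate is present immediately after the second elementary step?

oxonium ion

Step 1: The C–I bond breaks with both electrons going to the iodide; I⁻ leaves and a secondary carbocation remains.
Step 2: A lone pair on the oxygen of CH3CH2OH attacks the carbocation, forming a new C–O σ-bond and an oxonium ion.
After step 2 the species present is an oxonium ion.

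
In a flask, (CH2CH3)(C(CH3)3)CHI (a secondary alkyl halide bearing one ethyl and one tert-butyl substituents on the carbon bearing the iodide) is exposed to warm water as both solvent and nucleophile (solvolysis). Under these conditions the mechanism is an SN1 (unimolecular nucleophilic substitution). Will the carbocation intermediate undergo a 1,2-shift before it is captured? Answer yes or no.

yes

The first-formed carbocation is secondary.
The adjacent tert-butyl carbon has no hydrogen but bears methyl groups; migration of one methyl with its bonding pair (a 1,2-methyl shift) places the charge on a tertiary centre.
Tertiary is more stable than secondary, so the shift occurs.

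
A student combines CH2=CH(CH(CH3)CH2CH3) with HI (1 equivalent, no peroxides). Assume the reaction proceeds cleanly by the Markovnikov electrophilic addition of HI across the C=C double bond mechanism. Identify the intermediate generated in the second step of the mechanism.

tertiary carbocation

Step 1: Protonation of the alkene by HI: the π bond acts as the nucleophile and picks up H⁺, giving the more stable (Markovnikov) secondary carbocation. The H–I bond breaks heterolytically, releasing I⁻.
Step 2: A 1,2-hydride shift from the adjacent sec-butyl carbon moves the positive charge from the secondary centre to an adjacent carbon, generating a more stable tertiary carbocation.
After step 2 the species present is a tertiary carbocation.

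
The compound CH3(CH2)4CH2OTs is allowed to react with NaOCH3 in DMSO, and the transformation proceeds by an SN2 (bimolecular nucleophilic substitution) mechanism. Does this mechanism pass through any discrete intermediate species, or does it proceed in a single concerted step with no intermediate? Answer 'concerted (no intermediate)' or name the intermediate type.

The methoxide nucleophile donates a lone pair from O to the α-carbon in a backside attack; simultaneously the C–O σ-bond breaks and both of its electrons leave with TsO⁻. One concerted step with inversion of configuration.
All bond changes occur in one transition state; no discrete intermediate is formed.

concerted (no intermediate)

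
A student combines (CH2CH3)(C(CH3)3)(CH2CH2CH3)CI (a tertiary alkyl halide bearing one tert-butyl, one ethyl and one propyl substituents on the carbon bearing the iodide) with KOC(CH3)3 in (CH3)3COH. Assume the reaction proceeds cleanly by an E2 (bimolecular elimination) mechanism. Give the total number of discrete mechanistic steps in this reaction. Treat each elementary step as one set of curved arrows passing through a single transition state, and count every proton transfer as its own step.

1

Step 1: Concerted anti-periplanar elimination: (CH3)3CO⁻ abstracts a β-H while I⁻ leaves, and the C–H electrons become the new C=C π bond — all in a single transition state.
Total: 1 elementary step.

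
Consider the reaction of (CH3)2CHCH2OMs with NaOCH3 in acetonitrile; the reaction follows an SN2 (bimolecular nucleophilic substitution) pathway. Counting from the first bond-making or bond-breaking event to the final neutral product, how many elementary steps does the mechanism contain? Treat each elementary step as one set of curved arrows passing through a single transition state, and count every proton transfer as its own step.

1

Step 1: CH3O⁻ attacks the back face of the α-carbon while MsO⁻ departs with the C–O bonding pair — a single concerted displacement through a pentacoordinate transition state.
Total: 1 elementary step.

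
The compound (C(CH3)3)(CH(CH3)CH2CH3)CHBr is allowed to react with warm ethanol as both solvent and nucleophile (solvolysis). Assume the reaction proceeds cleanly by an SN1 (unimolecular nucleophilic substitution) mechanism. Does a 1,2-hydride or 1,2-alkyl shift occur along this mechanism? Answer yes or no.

yes

The first-formed carbocation is secondary.
The adjacent sec-butyl carbon already bears 2 other carbon substituents and has a hydrogen to migrate; after a 1,2-hydride shift from that carbon the positive charge sits on a tertiary centre.
Tertiary is more stable than secondary, so the shift occurs.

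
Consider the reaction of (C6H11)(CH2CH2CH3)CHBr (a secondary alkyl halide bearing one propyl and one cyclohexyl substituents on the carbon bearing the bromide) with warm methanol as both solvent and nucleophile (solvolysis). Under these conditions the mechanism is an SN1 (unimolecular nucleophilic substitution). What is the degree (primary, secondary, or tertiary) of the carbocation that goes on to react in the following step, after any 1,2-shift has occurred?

Step 1: Unassisted departure of Br⁻ (taking the C–Br bonding pair) generates a secondary carbocation.
Step 2: A hydride (H with its bonding pair) migrates from the adjacent cyclohexyl carbon to the cationic centre — a 1,2-hydride shift — upgrading the secondary cation to a tertiary one.
The cation rearranges from secondary to tertiary via a 1,2-hydride shift from the adjacent cyclohexyl carbon; the tertiary cation is what reacts next.

tertiary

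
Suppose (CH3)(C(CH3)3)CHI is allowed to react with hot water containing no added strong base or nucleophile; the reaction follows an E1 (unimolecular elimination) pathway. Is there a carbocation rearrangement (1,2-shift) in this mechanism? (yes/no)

yes

The first-formed carbocation is secondary.
The adjacent tert-butyl carbon has no hydrogen but bears methyl groups; migration of one methyl with its bonding pair (a 1,2-methyl shift) places the charge on a tertiary centre.
Tertiary is more stable than secondary, so the shift occurs.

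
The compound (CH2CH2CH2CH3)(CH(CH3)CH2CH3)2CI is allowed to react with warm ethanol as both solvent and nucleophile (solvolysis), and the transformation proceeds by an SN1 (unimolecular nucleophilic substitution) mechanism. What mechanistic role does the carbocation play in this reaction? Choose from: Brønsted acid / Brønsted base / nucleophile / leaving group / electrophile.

Step 2: Nucleophilic capture: the oxygen of CH3CH2OH bonds to the cationic carbon, producing an oxonium-ion intermediate.
The carbocation accepts an electron pair into an empty or π* orbital — it is the electrophile.

electrophile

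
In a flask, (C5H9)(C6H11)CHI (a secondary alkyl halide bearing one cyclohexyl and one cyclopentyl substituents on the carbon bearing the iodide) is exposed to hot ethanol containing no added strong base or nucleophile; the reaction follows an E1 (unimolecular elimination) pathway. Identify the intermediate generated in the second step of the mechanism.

tertiary carbocation

Step 1: Ionisation: the C–I σ-bond cleaves heterolytically; both bonding electrons depart with I⁻, leaving a secondary carbocation at the α-carbon.
Step 2: Carbocation rearrangement: a 1,2-hydride shift from the adjacent cyclohexyl carbon converts the initially-formed secondary cation into the more stable tertiary cation.
After step 2 the species present is a tertiary carbocation.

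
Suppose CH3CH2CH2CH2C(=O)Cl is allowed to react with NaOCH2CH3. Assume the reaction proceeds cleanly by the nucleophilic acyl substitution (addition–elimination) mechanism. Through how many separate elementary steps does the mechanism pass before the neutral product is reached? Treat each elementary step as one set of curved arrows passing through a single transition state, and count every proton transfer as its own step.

2

Step 1: Nucleophilic addition of CH3CH2O⁻ to the acyl carbon breaks the π(C=O) bond and yields a tetrahedral, anionic intermediate.
Step 2: Elimination step: re-formation of the carbonyl π bond drives out Cl⁻, giving the new acyl compound.
Total: 2 elementary steps.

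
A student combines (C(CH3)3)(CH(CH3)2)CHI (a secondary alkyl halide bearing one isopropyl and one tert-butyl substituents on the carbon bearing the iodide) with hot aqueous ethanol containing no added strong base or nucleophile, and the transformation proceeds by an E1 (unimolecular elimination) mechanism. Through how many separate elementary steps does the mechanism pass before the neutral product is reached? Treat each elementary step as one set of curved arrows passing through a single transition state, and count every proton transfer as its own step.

Step 1: Unassisted departure of I⁻ (taking the C–I bonding pair) generates a secondary carbocation.
Step 2: Carbocation rearrangement: a 1,2-hydride shift from the adjacent isopropyl carbon converts the initially-formed secondary cation into the more stable tertiary cation.
Step 3: A weak base (a water (or ethanol) molecule from the solvent) removes a proton from a carbon adjacent to the cationic centre; the electrons of that C–H bond become the new π(C=C) bond, giving the alkene.
Total: 3 elementary steps.

3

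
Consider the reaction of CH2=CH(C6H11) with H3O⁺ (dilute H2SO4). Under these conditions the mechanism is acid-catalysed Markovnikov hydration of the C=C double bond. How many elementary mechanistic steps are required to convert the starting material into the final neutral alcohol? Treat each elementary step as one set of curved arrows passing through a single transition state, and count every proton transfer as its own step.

Step 1: Protonation of the alkene by H3O⁺: the π bond acts as the nucleophile and picks up H⁺, giving the more stable (Markovnikov) secondary carbocation. H2O is released.
Step 2: A 1,2-hydride shift from the adjacent cyclohexyl carbon moves the positive charge from the secondary centre to an adjacent carbon, generating a more stable tertiary carbocation.
Step 3: A lone pair on the oxygen of H2O attacks the carbocation, forming a C–O bond and an oxonium ion (a protonated alcohol).
Step 4: Proton transfer from the O–H of the oxonium ion to H2O completes the catalytic cycle and yields the alcohol.
Total: 4 elementary steps.

4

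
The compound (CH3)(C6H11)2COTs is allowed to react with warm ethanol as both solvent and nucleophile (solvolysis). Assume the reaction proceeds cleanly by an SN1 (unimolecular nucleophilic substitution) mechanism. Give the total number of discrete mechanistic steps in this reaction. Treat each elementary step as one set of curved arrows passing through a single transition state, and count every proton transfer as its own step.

Step 1: The C–O bond breaks with both electrons going to the tosylate; TsO⁻ leaves and a tertiary carbocation remains.
(No 1,2-shift: no single shift to an adjacent carbon would give a more stable cation.)
Step 2: CH3CH2OH donates an oxygen lone pair into the empty p orbital of the cation, giving a protonated ether (an oxonium ion).
Step 3: Proton transfer from the O–H of the oxonium ion to a solvent molecule delivers the neutral ether.
Total: 3 elementary steps.

3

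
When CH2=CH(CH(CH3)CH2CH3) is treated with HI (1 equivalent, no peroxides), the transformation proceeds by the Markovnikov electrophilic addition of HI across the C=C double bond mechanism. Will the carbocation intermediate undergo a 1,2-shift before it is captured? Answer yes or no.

yes

The first-formed carbocation is secondary.
The adjacent sec-butyl carbon already bears 2 other carbon substituents and has a hydrogen to migrate; after a 1,2-hydride shift from that carbon the positive charge sits on a tertiary centre.
Tertiary is more stable than secondary, so the shift occurs.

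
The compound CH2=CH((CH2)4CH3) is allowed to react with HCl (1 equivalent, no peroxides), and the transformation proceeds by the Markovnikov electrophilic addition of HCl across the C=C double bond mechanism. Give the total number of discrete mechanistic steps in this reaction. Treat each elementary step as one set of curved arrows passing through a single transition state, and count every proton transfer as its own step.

2

Step 1: The π electrons of the C=C bond attack a proton of HCl; Markovnikov addition places the new C–H on the less-substituted alkene carbon, so the positive charge ends up on the more-substituted carbon — a secondary carbocation. The H–Cl bond breaks heterolytically, releasing Cl⁻.
(No 1,2-shift: no single shift to an adjacent carbon would give a more stable cation.)
Step 2: Cl⁻ captures the cation: a lone pair on Cl⁻ fills the empty p orbital, producing the alkyl halide product.
Total: 2 elementary steps.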